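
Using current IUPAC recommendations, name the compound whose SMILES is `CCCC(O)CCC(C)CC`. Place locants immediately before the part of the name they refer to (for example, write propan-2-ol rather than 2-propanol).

Counting along the main chain through the –OH group gives 9 carbons: the parent is nonane.
The highest-priority functional group is an alcohol (–OH), so the name ends in -ol.
Number the chain so that numbering from this end puts the hydroxyl group at C-4 rather than C-6.
With this numbering: the hydroxyl at C-4; a methyl group at C-7.
Assembling the pieces gives 7-methylnonan-4-ol.

7-methylnonan-4-ol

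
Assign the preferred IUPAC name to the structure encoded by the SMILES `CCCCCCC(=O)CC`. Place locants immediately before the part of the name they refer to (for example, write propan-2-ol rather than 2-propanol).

nonan-3-one

The longest carbon chain that includes the carbonyl has 9 carbons, so the parent hydride is nonane.
The principal characteristic group is a ketone (C=O on an internal carbon), named with the suffix -one.
The numbering direction is chosen so that numbering from this end puts the carbonyl group at C-3 rather than C-7.
That gives the carbonyl at C-3.
The name is nonan-3-one.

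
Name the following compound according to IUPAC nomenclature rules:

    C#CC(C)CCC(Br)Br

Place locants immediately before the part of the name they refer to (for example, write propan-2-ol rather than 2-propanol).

6,6-dibromo-3-methylhex-1-yne

Counting along the main chain through the multiple bond gives 6 carbons: the parent is hexane.
A C≡C triple bond in the chain gives the infix -yne-.
Choose the numbering such that numbering from this end puts the triple bond at C-1 rather than C-5.
This places the triple bond between C-1 and C-2; two bromo groups at C-6; a methyl group at C-3.
Substituent prefixes are cited in alphabetical order (multiplying prefixes like di-/tri- are ignored for ordering).
Putting it together: 6,6-dibromo-3-methylhex-1-yne.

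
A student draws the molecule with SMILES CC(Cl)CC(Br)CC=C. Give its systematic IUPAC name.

The longest carbon chain that includes the multiple bond has 7 carbons, so the parent hydride is heptane.
There is one C=C double bond, indicated by the ending -ene.
Choose the numbering such that numbering from this end puts the double bond at C-1 rather than C-6.
This places the double bond between C-1 and C-2; a bromo group at C-4; a chloro group at C-6.
Substituent prefixes are cited in alphabetical order (multiplying prefixes like di-/tri- are ignored for ordering).
Assembling the pieces gives 4-bromo-6-chlorohept-1-ene.

4-bromo-6-chlorohept-1-ene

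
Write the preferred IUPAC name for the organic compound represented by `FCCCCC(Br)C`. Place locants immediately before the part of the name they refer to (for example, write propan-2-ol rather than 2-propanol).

5-bromo-1-fluorohexane

The longest carbon chain is 6 atoms: the parent is hexane.
Choose the numbering such that the substituent locant set {1,5} is lower than {2,6} at the first point of difference.
With this numbering: a bromo group at C-5; a fluoro group at C-1.
The substituents are ordered alphabetically, ignoring any di-/tri- multipliers.
Putting it together: 5-bromo-1-fluorohexane.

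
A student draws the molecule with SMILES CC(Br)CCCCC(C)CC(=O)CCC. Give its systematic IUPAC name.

11-bromo-6-methyldodecan-4-one

The longest carbon chain that includes the carbonyl has 12 carbons, so the parent hydride is dodecane.
The principal characteristic group is a ketone (C=O on an internal carbon), named with the suffix -one.
Number the chain so that numbering from this end puts the carbonyl group at C-4 rather than C-9.
This places the carbonyl at C-4; a bromo group at C-11; a methyl group at C-6.
The substituents are ordered alphabetically, ignoring any di-/tri- multipliers.
Assembling the pieces gives 11-bromo-6-methyldodecan-4-one.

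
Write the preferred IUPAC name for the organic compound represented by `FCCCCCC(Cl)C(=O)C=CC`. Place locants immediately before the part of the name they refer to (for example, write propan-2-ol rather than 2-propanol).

5-chloro-10-fluorodec-2-en-4-one

Counting along the main chain through the carbonyl and the multiple bond gives 10 carbons: the parent is decane.
A ketone (C=O on an internal carbon) is the principal characteristic group, giving the suffix -one.
A C=C double bond in the chain gives the infix -ene-.
Choose the numbering such that numbering from this end puts the carbonyl group at C-4 rather than C-7.
With this numbering: the carbonyl at C-4; the double bond between C-2 and C-3; a chloro group at C-5; a fluoro group at C-10.
The substituents are ordered alphabetically, ignoring any di-/tri- multipliers.
The name is 5-chloro-10-fluorodec-2-en-4-one.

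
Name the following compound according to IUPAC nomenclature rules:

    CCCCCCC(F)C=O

2-fluorooctanal

Counting along the main chain through the –CHO group gives 8 carbons: the parent is octane.
The principal characteristic group is an aldehyde (terminal –CHO), named with the suffix -al.
Choose the numbering such that the aldehyde carbon is C-1 by definition.
That gives a fluoro group at C-2.
The name is 2-fluorooctanal.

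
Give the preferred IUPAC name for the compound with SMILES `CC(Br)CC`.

The parent chain contains 4 carbons (butane).
The numbering direction is chosen so that the substituent locant set {2} is lower than {3} at the first point of difference.
With this numbering: a bromo group at C-2.
Putting it together: 2-bromobutane.

2-bromobutane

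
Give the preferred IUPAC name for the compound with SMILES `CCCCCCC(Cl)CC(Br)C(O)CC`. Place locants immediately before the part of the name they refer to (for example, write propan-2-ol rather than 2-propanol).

The longest chain bearing the –OH group is 12 carbons long (dodecane).
An alcohol (–OH) is the principal characteristic group, giving the suffix -ol.
Choose the numbering such that numbering from this end puts the hydroxyl group at C-3 rather than C-10.
That gives the hydroxyl at C-3; a bromo group at C-4; a chloro group at C-6.
Substituent prefixes are cited in alphabetical order (multiplying prefixes like di-/tri- are ignored for ordering).
The name is 4-bromo-6-chlorododecan-3-ol.

4-bromo-6-chlorododecan-3-ol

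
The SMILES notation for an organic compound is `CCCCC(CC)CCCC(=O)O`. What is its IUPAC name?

Counting along the main chain through the –COOH group gives 9 carbons: the parent is nonane.
The highest-priority functional group is a carboxylic acid (terminal –COOH), so the name ends in -oic acid.
Number the chain so that the carboxylic acid carbon is C-1 by definition.
With this numbering: an ethyl group at C-5.
Assembling the pieces gives 5-ethylnonanoic acid.

5-ethylnonanoic acid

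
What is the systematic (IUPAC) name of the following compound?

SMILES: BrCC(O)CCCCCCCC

1-bromodecan-2-ol

Counting along the main chain through the –OH group gives 10 carbons: the parent is decane.
The principal characteristic group is an alcohol (–OH), named with the suffix -ol.
Choose the numbering such that numbering from this end puts the hydroxyl group at C-2 rather than C-9.
With this numbering: the hydroxyl at C-2; a bromo group at C-1.
Assembling the pieces gives 1-bromodecan-2-ol.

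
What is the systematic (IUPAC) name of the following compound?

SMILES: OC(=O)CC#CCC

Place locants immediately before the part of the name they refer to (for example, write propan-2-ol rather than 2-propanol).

hex-3-ynoic acid

Counting along the main chain through the –COOH group and the multiple bond gives 6 carbons: the parent is hexane.
The principal characteristic group is a carboxylic acid (terminal –COOH), named with the suffix -oic acid.
There is one C≡C triple bond, indicated by the ending -yne.
Choose the numbering such that the carboxylic acid carbon is C-1 by definition.
That gives the triple bond between C-3 and C-4.
The name is hex-3-ynoic acid.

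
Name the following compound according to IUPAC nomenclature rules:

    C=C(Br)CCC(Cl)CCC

The longest carbon chain that includes the multiple bond has 8 carbons, so the parent hydride is octane.
A C=C double bond in the chain gives the infix -ene-.
Number the chain so that numbering from this end puts the double bond at C-1 rather than C-7.
With this numbering: the double bond between C-1 and C-2; a bromo group at C-2; a chloro group at C-5.
Prefixes are listed alphabetically: bromo, chloro.
Assembling the pieces gives 2-bromo-5-chlorooct-1-ene.

2-bromo-5-chlorooct-1-ene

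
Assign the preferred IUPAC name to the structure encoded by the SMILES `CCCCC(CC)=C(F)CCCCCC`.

5-ethyl-6-fluorododec-5-ene

The longest chain bearing the multiple bond is 12 carbons long (dodecane).
A C=C double bond in the chain gives the infix -ene-.
Choose the numbering such that numbering from this end puts the double bond at C-5 rather than C-7.
This places the double bond between C-5 and C-6; an ethyl group at C-5; a fluoro group at C-6.
Prefixes are listed alphabetically: ethyl, fluoro.
Putting it together: 5-ethyl-6-fluorododec-5-ene.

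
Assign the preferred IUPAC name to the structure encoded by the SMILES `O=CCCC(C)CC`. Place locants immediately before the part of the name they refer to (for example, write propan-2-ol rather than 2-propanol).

The longest chain bearing the –CHO group is 6 carbons long (hexane).
The highest-priority functional group is an aldehyde (terminal –CHO), so the name ends in -al.
The numbering direction is chosen so that the aldehyde carbon is C-1 by definition.
That gives a methyl group at C-4.
Assembling the pieces gives 4-methylhexanal.

4-methylhexanal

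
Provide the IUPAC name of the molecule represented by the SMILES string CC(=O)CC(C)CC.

The longest carbon chain that includes the carbonyl has 6 carbons, so the parent hydride is hexane.
The principal characteristic group is a ketone (C=O on an internal carbon), named with the suffix -one.
The numbering direction is chosen so that numbering from this end puts the carbonyl group at C-2 rather than C-5.
That gives the carbonyl at C-2; a methyl group at C-4.
The name is 4-methylhexan-2-one.

4-methylhexan-2-one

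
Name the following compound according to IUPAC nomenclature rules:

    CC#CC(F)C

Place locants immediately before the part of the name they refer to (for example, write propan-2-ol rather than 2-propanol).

4-fluoropent-2-yne

Counting along the main chain through the multiple bond gives 5 carbons: the parent is pentane.
A C≡C triple bond in the chain gives the infix -yne-.
Choose the numbering such that numbering from this end puts the triple bond at C-2 rather than C-3.
That gives the triple bond between C-2 and C-3; a fluoro group at C-4.
The name is 4-fluoropent-2-yne.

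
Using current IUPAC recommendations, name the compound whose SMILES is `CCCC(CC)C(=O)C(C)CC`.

The longest chain bearing the carbonyl is 8 carbons long (octane).
The highest-priority functional group is a ketone (C=O on an internal carbon), so the name ends in -one.
Number the chain so that numbering from this end puts the carbonyl group at C-4 rather than C-5.
That gives the carbonyl at C-4; an ethyl group at C-5; a methyl group at C-3.
Prefixes are listed alphabetically: ethyl, methyl.
The name is 5-ethyl-3-methyloctan-4-one.

5-ethyl-3-methyloctan-4-one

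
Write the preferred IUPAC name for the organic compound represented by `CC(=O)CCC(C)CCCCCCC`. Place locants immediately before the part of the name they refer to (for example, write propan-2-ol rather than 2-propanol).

5-methyldodecan-2-one

The longest chain bearing the carbonyl is 12 carbons long (dodecane).
The principal characteristic group is a ketone (C=O on an internal carbon), named with the suffix -one.
The numbering direction is chosen so that numbering from this end puts the carbonyl group at C-2 rather than C-11.
This places the carbonyl at C-2; a methyl group at C-5.
Assembling the pieces gives 5-methyldodecan-2-one.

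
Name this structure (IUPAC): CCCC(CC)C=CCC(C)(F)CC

Counting along the main chain through the multiple bond gives 10 carbons: the parent is decane.
A C=C double bond in the chain gives the infix -ene-.
The numbering direction is chosen so that the substituent locant set {3,3,7} is lower than {4,8,8} at the first point of difference.
This places the double bond between C-5 and C-6; an ethyl group at C-7; a fluoro group at C-3; a methyl group at C-3.
Prefixes are listed alphabetically: ethyl, fluoro, methyl.
The name is 7-ethyl-3-fluoro-3-methyldec-5-ene.

7-ethyl-3-fluoro-3-methyldec-5-ene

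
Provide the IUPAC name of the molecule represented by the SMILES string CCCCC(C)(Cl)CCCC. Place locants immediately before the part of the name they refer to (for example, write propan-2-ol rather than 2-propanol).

The parent chain contains 9 carbons (nonane).
Both numbering directions give the same locant set; either may be used.
That gives a chloro group at C-5; a methyl group at C-5.
The substituents are ordered alphabetically, ignoring any di-/tri- multipliers.
Assembling the pieces gives 5-chloro-5-methylnonane.

5-chloro-5-methylnonane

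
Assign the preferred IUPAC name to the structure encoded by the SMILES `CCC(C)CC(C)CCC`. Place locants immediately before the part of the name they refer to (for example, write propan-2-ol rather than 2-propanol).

3,5-dimethyloctane

The longest carbon chain is 8 atoms: the parent is octane.
Number the chain so that the substituent locant set {3,5} is lower than {4,6} at the first point of difference.
This places methyl groups at C-3 and C-5.
The name is 3,5-dimethyloctane.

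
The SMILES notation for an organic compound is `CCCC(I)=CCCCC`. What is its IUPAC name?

4-iodonon-4-ene

The longest chain bearing the multiple bond is 9 carbons long (nonane).
There is one C=C double bond, indicated by the ending -ene.
Number the chain so that numbering from this end puts the double bond at C-4 rather than C-5.
This places the double bond between C-4 and C-5; an iodo group at C-4.
The name is 4-iodonon-4-ene.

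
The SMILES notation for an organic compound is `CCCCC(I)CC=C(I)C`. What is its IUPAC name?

The longest carbon chain that includes the multiple bond has 9 carbons, so the parent hydride is nonane.
A C=C double bond in the chain gives the infix -ene-.
Choose the numbering such that numbering from this end puts the double bond at C-2 rather than C-7.
With this numbering: the double bond between C-2 and C-3; iodo groups at C-2 and C-5.
Putting it together: 2,5-diiodonon-2-ene.

2,5-diiodonon-2-ene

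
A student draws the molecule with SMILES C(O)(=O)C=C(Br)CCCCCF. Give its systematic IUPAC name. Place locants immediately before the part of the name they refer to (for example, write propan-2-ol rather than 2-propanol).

3-bromo-8-fluorooct-2-enoic acid

The longest carbon chain that includes the –COOH group and the multiple bond has 8 carbons, so the parent hydride is octane.
A carboxylic acid (terminal –COOH) is the principal characteristic group, giving the suffix -oic acid.
The chain contains a C=C double bond, so the unsaturation ending is -ene.
Number the chain so that the carboxylic acid carbon is C-1 by definition.
With this numbering: the double bond between C-2 and C-3; a bromo group at C-3; a fluoro group at C-8.
Substituent prefixes are cited in alphabetical order (multiplying prefixes like di-/tri- are ignored for ordering).
Assembling the pieces gives 3-bromo-8-fluorooct-2-enoic acid.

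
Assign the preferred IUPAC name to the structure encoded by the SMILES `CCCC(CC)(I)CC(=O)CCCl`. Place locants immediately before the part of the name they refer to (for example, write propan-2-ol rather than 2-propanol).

Counting along the main chain through the carbonyl gives 8 carbons: the parent is octane.
The highest-priority functional group is a ketone (C=O on an internal carbon), so the name ends in -one.
The numbering direction is chosen so that numbering from this end puts the carbonyl group at C-3 rather than C-6.
That gives the carbonyl at C-3; a chloro group at C-1; an ethyl group at C-5; an iodo group at C-5.
The substituents are ordered alphabetically, ignoring any di-/tri- multipliers.
The name is 1-chloro-5-ethyl-5-iodooctan-3-one.

1-chloro-5-ethyl-5-iodooctan-3-one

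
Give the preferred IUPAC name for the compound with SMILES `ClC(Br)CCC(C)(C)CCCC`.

1-bromo-1-chloro-4,4-dimethyloctane

The longest continuous carbon chain has 8 atoms, so the parent hydride is octane.
The numbering direction is chosen so that the substituent locant set {1,1,4,4} is lower than {5,5,8,8} at the first point of difference.
That gives a bromo group at C-1; a chloro group at C-1; two methyl groups at C-4.
Substituent prefixes are cited in alphabetical order (multiplying prefixes like di-/tri- are ignored for ordering).
The name is 1-bromo-1-chloro-4,4-dimethyloctane.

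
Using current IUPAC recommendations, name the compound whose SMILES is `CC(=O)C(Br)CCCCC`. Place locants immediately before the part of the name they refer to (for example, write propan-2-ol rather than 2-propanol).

The longest carbon chain that includes the carbonyl has 8 carbons, so the parent hydride is octane.
A ketone (C=O on an internal carbon) is the principal characteristic group, giving the suffix -one.
Number the chain so that numbering from this end puts the carbonyl group at C-2 rather than C-7.
That gives the carbonyl at C-2; a bromo group at C-3.
Assembling the pieces gives 3-bromooctan-2-one.

3-bromooctan-2-one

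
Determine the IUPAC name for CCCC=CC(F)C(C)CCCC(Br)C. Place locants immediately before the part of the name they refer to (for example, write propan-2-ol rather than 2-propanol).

11-bromo-6-fluoro-7-methyldodec-4-ene

Counting along the main chain through the multiple bond gives 12 carbons: the parent is dodecane.
There is one C=C double bond, indicated by the ending -ene.
Number the chain so that numbering from this end puts the double bond at C-4 rather than C-8.
With this numbering: the double bond between C-4 and C-5; a bromo group at C-11; a fluoro group at C-6; a methyl group at C-7.
The substituents are ordered alphabetically, ignoring any di-/tri- multipliers.
Putting it together: 11-bromo-6-fluoro-7-methyldodec-4-ene.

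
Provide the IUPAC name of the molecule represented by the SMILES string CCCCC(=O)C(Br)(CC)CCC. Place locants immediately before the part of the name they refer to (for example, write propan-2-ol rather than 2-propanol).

The longest chain bearing the carbonyl is 9 carbons long (nonane).
A ketone (C=O on an internal carbon) is the principal characteristic group, giving the suffix -one.
The numbering direction is chosen so that the substituent locant set {4,4} is lower than {6,6} at the first point of difference.
This places the carbonyl at C-5; a bromo group at C-4; an ethyl group at C-4.
Substituent prefixes are cited in alphabetical order (multiplying prefixes like di-/tri- are ignored for ordering).
Assembling the pieces gives 4-bromo-4-ethylnonan-5-one.

4-bromo-4-ethylnonan-5-one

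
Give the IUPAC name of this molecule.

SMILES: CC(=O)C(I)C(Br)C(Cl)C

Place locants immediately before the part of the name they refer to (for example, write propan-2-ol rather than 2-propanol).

4-bromo-5-chloro-3-iodohexan-2-one

The longest chain bearing the carbonyl is 6 carbons long (hexane).
The highest-priority functional group is a ketone (C=O on an internal carbon), so the name ends in -one.
The numbering direction is chosen so that numbering from this end puts the carbonyl group at C-2 rather than C-5.
This places the carbonyl at C-2; a bromo group at C-4; a chloro group at C-5; an iodo group at C-3.
Substituent prefixes are cited in alphabetical order (multiplying prefixes like di-/tri- are ignored for ordering).
Putting it together: 4-bromo-5-chloro-3-iodohexan-2-one.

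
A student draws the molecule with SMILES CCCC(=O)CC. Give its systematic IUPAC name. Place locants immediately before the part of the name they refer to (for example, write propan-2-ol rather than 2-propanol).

Counting along the main chain through the carbonyl gives 6 carbons: the parent is hexane.
The highest-priority functional group is a ketone (C=O on an internal carbon), so the name ends in -one.
The numbering direction is chosen so that numbering from this end puts the carbonyl group at C-3 rather than C-4.
That gives the carbonyl at C-3.
Putting it together: hexan-3-one.

hexan-3-one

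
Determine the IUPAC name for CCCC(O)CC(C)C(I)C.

The longest chain bearing the –OH group is 8 carbons long (octane).
The principal characteristic group is an alcohol (–OH), named with the suffix -ol.
Number the chain so that numbering from this end puts the hydroxyl group at C-4 rather than C-5.
That gives the hydroxyl at C-4; an iodo group at C-7; a methyl group at C-6.
The substituents are ordered alphabetically, ignoring any di-/tri- multipliers.
Putting it together: 7-iodo-6-methyloctan-4-ol.

7-iodo-6-methyloctan-4-ol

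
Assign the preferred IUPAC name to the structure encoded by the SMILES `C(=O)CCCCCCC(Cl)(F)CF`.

8-chloro-8,9-difluorononanal

The longest chain bearing the –CHO group is 9 carbons long (nonane).
The principal characteristic group is an aldehyde (terminal –CHO), named with the suffix -al.
Choose the numbering such that the aldehyde carbon is C-1 by definition.
This places a chloro group at C-8; fluoro groups at C-8 and C-9.
The substituents are ordered alphabetically, ignoring any di-/tri- multipliers.
The name is 8-chloro-8,9-difluorononanal.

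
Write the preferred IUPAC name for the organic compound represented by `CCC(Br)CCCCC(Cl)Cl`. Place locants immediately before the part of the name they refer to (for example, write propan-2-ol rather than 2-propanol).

6-bromo-1,1-dichlorooctane

The longest continuous carbon chain has 8 atoms, so the parent hydride is octane.
Number the chain so that the substituent locant set {1,1,6} is lower than {3,8,8} at the first point of difference.
This places a bromo group at C-6; two chloro groups at C-1.
Substituent prefixes are cited in alphabetical order (multiplying prefixes like di-/tri- are ignored for ordering).
Assembling the pieces gives 6-bromo-1,1-dichlorooctane.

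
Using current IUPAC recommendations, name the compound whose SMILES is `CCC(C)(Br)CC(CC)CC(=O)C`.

The longest chain bearing the carbonyl is 8 carbons long (octane).
The highest-priority functional group is a ketone (C=O on an internal carbon), so the name ends in -one.
The numbering direction is chosen so that numbering from this end puts the carbonyl group at C-2 rather than C-7.
That gives the carbonyl at C-2; a bromo group at C-6; an ethyl group at C-4; a methyl group at C-6.
The substituents are ordered alphabetically, ignoring any di-/tri- multipliers.
Putting it together: 6-bromo-4-ethyl-6-methyloctan-2-one.

6-bromo-4-ethyl-6-methyloctan-2-one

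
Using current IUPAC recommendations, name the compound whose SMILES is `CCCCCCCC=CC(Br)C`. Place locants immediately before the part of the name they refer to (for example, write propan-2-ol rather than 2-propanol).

The longest carbon chain that includes the multiple bond has 11 carbons, so the parent hydride is undecane.
A C=C double bond in the chain gives the infix -ene-.
Choose the numbering such that numbering from this end puts the double bond at C-3 rather than C-8.
This places the double bond between C-3 and C-4; a bromo group at C-2.
Putting it together: 2-bromoundec-3-ene.

2-bromoundec-3-ene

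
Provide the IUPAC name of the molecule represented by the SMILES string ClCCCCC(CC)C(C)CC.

1-chloro-5-ethyl-6-methyloctane

The longest carbon chain is 8 atoms: the parent is octane.
The numbering direction is chosen so that the substituent locant set {1,5,6} is lower than {3,4,8} at the first point of difference.
That gives a chloro group at C-1; an ethyl group at C-5; a methyl group at C-6.
Substituent prefixes are cited in alphabetical order (multiplying prefixes like di-/tri- are ignored for ordering).
Putting it together: 1-chloro-5-ethyl-6-methyloctane.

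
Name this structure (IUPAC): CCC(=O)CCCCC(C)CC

The longest chain bearing the carbonyl is 10 carbons long (decane).
The highest-priority functional group is a ketone (C=O on an internal carbon), so the name ends in -one.
Choose the numbering such that numbering from this end puts the carbonyl group at C-3 rather than C-8.
That gives the carbonyl at C-3; a methyl group at C-8.
The name is 8-methyldecan-3-one.

8-methyldecan-3-one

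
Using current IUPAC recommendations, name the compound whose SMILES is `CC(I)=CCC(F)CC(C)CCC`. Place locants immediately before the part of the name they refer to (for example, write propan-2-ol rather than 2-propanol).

The longest chain bearing the multiple bond is 10 carbons long (decane).
A C=C double bond in the chain gives the infix -ene-.
Number the chain so that numbering from this end puts the double bond at C-2 rather than C-8.
That gives the double bond between C-2 and C-3; a fluoro group at C-5; an iodo group at C-2; a methyl group at C-7.
Substituent prefixes are cited in alphabetical order (multiplying prefixes like di-/tri- are ignored for ordering).
Assembling the pieces gives 5-fluoro-2-iodo-7-methyldec-2-ene.

5-fluoro-2-iodo-7-methyldec-2-ene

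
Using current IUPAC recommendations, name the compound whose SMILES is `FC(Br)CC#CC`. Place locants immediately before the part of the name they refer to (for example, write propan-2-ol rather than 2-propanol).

5-bromo-5-fluoropent-2-yne

The longest chain bearing the multiple bond is 5 carbons long (pentane).
There is one C≡C triple bond, indicated by the ending -yne.
The numbering direction is chosen so that numbering from this end puts the triple bond at C-2 rather than C-3.
That gives the triple bond between C-2 and C-3; a bromo group at C-5; a fluoro group at C-5.
Prefixes are listed alphabetically: bromo, fluoro.
Assembling the pieces gives 5-bromo-5-fluoropent-2-yne.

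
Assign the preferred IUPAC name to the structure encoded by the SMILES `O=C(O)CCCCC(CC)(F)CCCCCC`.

The longest carbon chain that includes the –COOH group has 12 carbons, so the parent hydride is dodecane.
The principal characteristic group is a carboxylic acid (terminal –COOH), named with the suffix -oic acid.
The numbering direction is chosen so that the carboxylic acid carbon is C-1 by definition.
That gives an ethyl group at C-6; a fluoro group at C-6.
The substituents are ordered alphabetically, ignoring any di-/tri- multipliers.
Putting it together: 6-ethyl-6-fluorododecanoic acid.

6-ethyl-6-fluorododecanoic acid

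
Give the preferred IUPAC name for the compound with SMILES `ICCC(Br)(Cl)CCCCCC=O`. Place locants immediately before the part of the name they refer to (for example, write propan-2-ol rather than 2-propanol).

7-bromo-7-chloro-9-iodononanal

The longest carbon chain that includes the –CHO group has 9 carbons, so the parent hydride is nonane.
The highest-priority functional group is an aldehyde (terminal –CHO), so the name ends in -al.
The numbering direction is chosen so that the aldehyde carbon is C-1 by definition.
With this numbering: a bromo group at C-7; a chloro group at C-7; an iodo group at C-9.
Substituent prefixes are cited in alphabetical order (multiplying prefixes like di-/tri- are ignored for ordering).
The name is 7-bromo-7-chloro-9-iodononanal.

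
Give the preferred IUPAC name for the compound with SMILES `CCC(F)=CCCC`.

3-fluorohept-3-ene

Counting along the main chain through the multiple bond gives 7 carbons: the parent is heptane.
There is one C=C double bond, indicated by the ending -ene.
Choose the numbering such that numbering from this end puts the double bond at C-3 rather than C-4.
That gives the double bond between C-3 and C-4; a fluoro group at C-3.
Assembling the pieces gives 3-fluorohept-3-ene.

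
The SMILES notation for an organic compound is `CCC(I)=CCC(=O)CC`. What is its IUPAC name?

Counting along the main chain through the carbonyl and the multiple bond gives 8 carbons: the parent is octane.
The highest-priority functional group is a ketone (C=O on an internal carbon), so the name ends in -one.
A C=C double bond in the chain gives the infix -ene-.
Choose the numbering such that numbering from this end puts the carbonyl group at C-3 rather than C-6.
With this numbering: the carbonyl at C-3; the double bond between C-5 and C-6; an iodo group at C-6.
Putting it together: 6-iodooct-5-en-3-one.

6-iodooct-5-en-3-one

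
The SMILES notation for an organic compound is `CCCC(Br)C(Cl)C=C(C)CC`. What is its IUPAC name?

6-bromo-5-chloro-3-methylnon-3-ene

Counting along the main chain through the multiple bond gives 9 carbons: the parent is nonane.
The chain contains a C=C double bond, so the unsaturation ending is -ene.
Choose the numbering such that numbering from this end puts the double bond at C-3 rather than C-6.
With this numbering: the double bond between C-3 and C-4; a bromo group at C-6; a chloro group at C-5; a methyl group at C-3.
Substituent prefixes are cited in alphabetical order (multiplying prefixes like di-/tri- are ignored for ordering).
Assembling the pieces gives 6-bromo-5-chloro-3-methylnon-3-ene.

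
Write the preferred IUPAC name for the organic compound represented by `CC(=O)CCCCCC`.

octan-2-one

The longest carbon chain that includes the carbonyl has 8 carbons, so the parent hydride is octane.
A ketone (C=O on an internal carbon) is the principal characteristic group, giving the suffix -one.
The numbering direction is chosen so that numbering from this end puts the carbonyl group at C-2 rather than C-7.
With this numbering: the carbonyl at C-2.
Putting it together: octan-2-one.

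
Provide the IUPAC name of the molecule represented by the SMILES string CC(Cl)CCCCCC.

The longest continuous carbon chain has 8 atoms, so the parent hydride is octane.
Number the chain so that the substituent locant set {2} is lower than {7} at the first point of difference.
With this numbering: a chloro group at C-2.
Putting it together: 2-chlorooctane.

2-chlorooctane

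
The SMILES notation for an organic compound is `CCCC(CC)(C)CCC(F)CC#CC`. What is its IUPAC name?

The longest carbon chain that includes the multiple bond has 11 carbons, so the parent hydride is undecane.
The chain contains a C≡C triple bond, so the unsaturation ending is -yne.
Choose the numbering such that numbering from this end puts the triple bond at C-2 rather than C-9.
With this numbering: the triple bond between C-2 and C-3; an ethyl group at C-8; a fluoro group at C-5; a methyl group at C-8.
The substituents are ordered alphabetically, ignoring any di-/tri- multipliers.
Assembling the pieces gives 8-ethyl-5-fluoro-8-methylundec-2-yne.

8-ethyl-5-fluoro-8-methylundec-2-yne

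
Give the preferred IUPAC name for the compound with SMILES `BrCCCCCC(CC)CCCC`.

The longest continuous carbon chain has 10 atoms, so the parent hydride is decane.
The numbering direction is chosen so that the substituent locant set {1,6} is lower than {5,10} at the first point of difference.
This places a bromo group at C-1; an ethyl group at C-6.
Substituent prefixes are cited in alphabetical order (multiplying prefixes like di-/tri- are ignored for ordering).
Putting it together: 1-bromo-6-ethyldecane.

1-bromo-6-ethyldecane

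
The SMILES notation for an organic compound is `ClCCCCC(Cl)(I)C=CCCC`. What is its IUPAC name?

The longest carbon chain that includes the multiple bond has 10 carbons, so the parent hydride is decane.
A C=C double bond in the chain gives the infix -ene-.
Number the chain so that numbering from this end puts the double bond at C-4 rather than C-6.
This places the double bond between C-4 and C-5; chloro groups at C-6 and C-10; an iodo group at C-6.
Substituent prefixes are cited in alphabetical order (multiplying prefixes like di-/tri- are ignored for ordering).
The name is 6,10-dichloro-6-iododec-4-ene.

6,10-dichloro-6-iododec-4-ene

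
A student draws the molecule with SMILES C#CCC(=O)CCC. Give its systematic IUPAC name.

hept-1-yn-4-one

Counting along the main chain through the carbonyl and the multiple bond gives 7 carbons: the parent is heptane.
A ketone (C=O on an internal carbon) is the principal characteristic group, giving the suffix -one.
A C≡C triple bond in the chain gives the infix -yne-.
Number the chain so that numbering from this end puts the triple bond at C-1 rather than C-6.
That gives the carbonyl at C-4; the triple bond between C-1 and C-2.
The name is hept-1-yn-4-one.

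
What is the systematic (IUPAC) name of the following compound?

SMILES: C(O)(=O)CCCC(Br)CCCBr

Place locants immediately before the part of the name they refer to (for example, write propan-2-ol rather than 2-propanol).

5,8-dibromooctanoic acid

The longest carbon chain that includes the –COOH group has 8 carbons, so the parent hydride is octane.
The highest-priority functional group is a carboxylic acid (terminal –COOH), so the name ends in -oic acid.
Choose the numbering such that the carboxylic acid carbon is C-1 by definition.
This places bromo groups at C-5 and C-8.
Assembling the pieces gives 5,8-dibromooctanoic acid.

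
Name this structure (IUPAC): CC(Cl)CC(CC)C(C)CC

The longest carbon chain is 7 atoms: the parent is heptane.
Choose the numbering such that the substituent locant set {2,4,5} is lower than {3,4,6} at the first point of difference.
That gives a chloro group at C-2; an ethyl group at C-4; a methyl group at C-5.
Prefixes are listed alphabetically: chloro, ethyl, methyl.
Assembling the pieces gives 2-chloro-4-ethyl-5-methylheptane.

2-chloro-4-ethyl-5-methylheptane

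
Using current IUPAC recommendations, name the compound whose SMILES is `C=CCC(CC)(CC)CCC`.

The longest carbon chain that includes the multiple bond has 7 carbons, so the parent hydride is heptane.
A C=C double bond in the chain gives the infix -ene-.
Choose the numbering such that numbering from this end puts the double bond at C-1 rather than C-6.
With this numbering: the double bond between C-1 and C-2; two ethyl groups at C-4.
The name is 4,4-diethylhept-1-ene.

4,4-diethylhept-1-ene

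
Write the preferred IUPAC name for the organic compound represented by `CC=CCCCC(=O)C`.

oct-6-en-2-one

The longest chain bearing the carbonyl and the multiple bond is 8 carbons long (octane).
A ketone (C=O on an internal carbon) is the principal characteristic group, giving the suffix -one.
A C=C double bond in the chain gives the infix -ene-.
Choose the numbering such that numbering from this end puts the carbonyl group at C-2 rather than C-7.
With this numbering: the carbonyl at C-2; the double bond between C-6 and C-7.
Putting it together: oct-6-en-2-one.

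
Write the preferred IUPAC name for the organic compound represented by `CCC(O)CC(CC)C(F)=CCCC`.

5-ethyl-6-fluorodec-6-en-3-ol

Counting along the main chain through the –OH group and the multiple bond gives 10 carbons: the parent is decane.
The highest-priority functional group is an alcohol (–OH), so the name ends in -ol.
A C=C double bond in the chain gives the infix -ene-.
The numbering direction is chosen so that numbering from this end puts the hydroxyl group at C-3 rather than C-8.
This places the hydroxyl at C-3; the double bond between C-6 and C-7; an ethyl group at C-5; a fluoro group at C-6.
The substituents are ordered alphabetically, ignoring any di-/tri- multipliers.
Assembling the pieces gives 5-ethyl-6-fluorodec-6-en-3-ol.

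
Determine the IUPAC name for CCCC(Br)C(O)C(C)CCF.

The longest chain bearing the –OH group is 8 carbons long (octane).
The highest-priority functional group is an alcohol (–OH), so the name ends in -ol.
Choose the numbering such that numbering from this end puts the hydroxyl group at C-4 rather than C-5.
With this numbering: the hydroxyl at C-4; a bromo group at C-5; a fluoro group at C-1; a methyl group at C-3.
Prefixes are listed alphabetically: bromo, fluoro, methyl.
The name is 5-bromo-1-fluoro-3-methyloctan-4-ol.

5-bromo-1-fluoro-3-methyloctan-4-ol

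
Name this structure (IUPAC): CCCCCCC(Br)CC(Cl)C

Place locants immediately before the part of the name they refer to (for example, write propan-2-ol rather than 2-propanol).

4-bromo-2-chlorodecane

The parent chain contains 10 carbons (decane).
Number the chain so that the substituent locant set {2,4} is lower than {7,9} at the first point of difference.
With this numbering: a bromo group at C-4; a chloro group at C-2.
Substituent prefixes are cited in alphabetical order (multiplying prefixes like di-/tri- are ignored for ordering).
The name is 4-bromo-2-chlorodecane.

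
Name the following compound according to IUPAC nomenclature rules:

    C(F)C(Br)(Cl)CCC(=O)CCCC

2-bromo-2-chloro-1-fluorononan-5-one

Counting along the main chain through the carbonyl gives 9 carbons: the parent is nonane.
A ketone (C=O on an internal carbon) is the principal characteristic group, giving the suffix -one.
Choose the numbering such that the substituent locant set {1,2,2} is lower than {8,8,9} at the first point of difference.
This places the carbonyl at C-5; a bromo group at C-2; a chloro group at C-2; a fluoro group at C-1.
The substituents are ordered alphabetically, ignoring any di-/tri- multipliers.
The name is 2-bromo-2-chloro-1-fluorononan-5-one.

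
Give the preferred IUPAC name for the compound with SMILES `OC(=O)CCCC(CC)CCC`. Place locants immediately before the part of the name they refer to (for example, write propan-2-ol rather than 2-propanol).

5-ethyloctanoic acid

The longest carbon chain that includes the –COOH group has 8 carbons, so the parent hydride is octane.
The highest-priority functional group is a carboxylic acid (terminal –COOH), so the name ends in -oic acid.
Choose the numbering such that the carboxylic acid carbon is C-1 by definition.
This places an ethyl group at C-5.
Assembling the pieces gives 5-ethyloctanoic acid.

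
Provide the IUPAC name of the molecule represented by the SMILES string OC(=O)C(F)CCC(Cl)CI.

The longest carbon chain that includes the –COOH group has 6 carbons, so the parent hydride is hexane.
A carboxylic acid (terminal –COOH) is the principal characteristic group, giving the suffix -oic acid.
The numbering direction is chosen so that the carboxylic acid carbon is C-1 by definition.
With this numbering: a chloro group at C-5; a fluoro group at C-2; an iodo group at C-6.
The substituents are ordered alphabetically, ignoring any di-/tri- multipliers.
Putting it together: 5-chloro-2-fluoro-6-iodohexanoic acid.

5-chloro-2-fluoro-6-iodohexanoic acid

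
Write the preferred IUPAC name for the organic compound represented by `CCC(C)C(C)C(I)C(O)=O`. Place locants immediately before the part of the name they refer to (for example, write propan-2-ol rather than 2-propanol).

The longest carbon chain that includes the –COOH group has 6 carbons, so the parent hydride is hexane.
The principal characteristic group is a carboxylic acid (terminal –COOH), named with the suffix -oic acid.
The numbering direction is chosen so that the carboxylic acid carbon is C-1 by definition.
With this numbering: an iodo group at C-2; methyl groups at C-3 and C-4.
Substituent prefixes are cited in alphabetical order (multiplying prefixes like di-/tri- are ignored for ordering).
Putting it together: 2-iodo-3,4-dimethylhexanoic acid.

2-iodo-3,4-dimethylhexanoic acid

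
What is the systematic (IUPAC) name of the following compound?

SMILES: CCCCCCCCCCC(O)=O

The longest chain bearing the –COOH group is 11 carbons long (undecane).
The highest-priority functional group is a carboxylic acid (terminal –COOH), so the name ends in -oic acid.
Number the chain so that the carboxylic acid carbon is C-1 by definition.
Putting it together: undecanoic acid.

undecanoic acid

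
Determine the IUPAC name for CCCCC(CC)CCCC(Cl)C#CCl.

The longest chain bearing the multiple bond is 11 carbons long (undecane).
The chain contains a C≡C triple bond, so the unsaturation ending is -yne.
Choose the numbering such that numbering from this end puts the triple bond at C-1 rather than C-10.
With this numbering: the triple bond between C-1 and C-2; chloro groups at C-1 and C-3; an ethyl group at C-7.
The substituents are ordered alphabetically, ignoring any di-/tri- multipliers.
Putting it together: 1,3-dichloro-7-ethylundec-1-yne.

1,3-dichloro-7-ethylundec-1-yne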